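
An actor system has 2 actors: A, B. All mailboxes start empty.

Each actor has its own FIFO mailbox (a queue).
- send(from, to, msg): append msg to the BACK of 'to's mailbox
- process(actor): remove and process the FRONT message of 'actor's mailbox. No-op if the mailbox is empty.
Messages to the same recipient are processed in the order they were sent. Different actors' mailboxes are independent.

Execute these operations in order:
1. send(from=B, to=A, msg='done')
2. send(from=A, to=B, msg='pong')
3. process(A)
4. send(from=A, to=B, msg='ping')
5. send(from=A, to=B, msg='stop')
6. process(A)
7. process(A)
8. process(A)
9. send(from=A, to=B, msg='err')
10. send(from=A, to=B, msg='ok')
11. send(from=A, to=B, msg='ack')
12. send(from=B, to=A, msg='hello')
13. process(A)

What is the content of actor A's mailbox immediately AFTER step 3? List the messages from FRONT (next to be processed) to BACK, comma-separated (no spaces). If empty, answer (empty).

After 1 (send(from=B, to=A, msg='done')): A:[done] B:[]
After 2 (send(from=A, to=B, msg='pong')): A:[done] B:[pong]
After 3 (process(A)): A:[] B:[pong]

(empty)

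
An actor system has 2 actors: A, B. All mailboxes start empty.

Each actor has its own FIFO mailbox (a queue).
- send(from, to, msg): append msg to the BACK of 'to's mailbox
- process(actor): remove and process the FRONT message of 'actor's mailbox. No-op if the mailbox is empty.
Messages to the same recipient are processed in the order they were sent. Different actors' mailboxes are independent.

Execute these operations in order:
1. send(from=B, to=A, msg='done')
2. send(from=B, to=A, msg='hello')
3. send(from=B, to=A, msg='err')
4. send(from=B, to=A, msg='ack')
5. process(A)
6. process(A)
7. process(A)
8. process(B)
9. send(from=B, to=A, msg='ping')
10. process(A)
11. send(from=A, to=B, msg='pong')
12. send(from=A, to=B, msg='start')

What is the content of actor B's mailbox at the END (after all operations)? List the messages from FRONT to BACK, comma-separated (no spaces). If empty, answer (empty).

After 1 (send(from=B, to=A, msg='done')): A:[done] B:[]
After 2 (send(from=B, to=A, msg='hello')): A:[done,hello] B:[]
After 3 (send(from=B, to=A, msg='err')): A:[done,hello,err] B:[]
After 4 (send(from=B, to=A, msg='ack')): A:[done,hello,err,ack] B:[]
After 5 (process(A)): A:[hello,err,ack] B:[]
After 6 (process(A)): A:[err,ack] B:[]
After 7 (process(A)): A:[ack] B:[]
After 8 (process(B)): A:[ack] B:[]
After 9 (send(from=B, to=A, msg='ping')): A:[ack,ping] B:[]
After 10 (process(A)): A:[ping] B:[]
After 11 (send(from=A, to=B, msg='pong')): A:[ping] B:[pong]
After 12 (send(from=A, to=B, msg='start')): A:[ping] B:[pong,start]

Answer: pong,start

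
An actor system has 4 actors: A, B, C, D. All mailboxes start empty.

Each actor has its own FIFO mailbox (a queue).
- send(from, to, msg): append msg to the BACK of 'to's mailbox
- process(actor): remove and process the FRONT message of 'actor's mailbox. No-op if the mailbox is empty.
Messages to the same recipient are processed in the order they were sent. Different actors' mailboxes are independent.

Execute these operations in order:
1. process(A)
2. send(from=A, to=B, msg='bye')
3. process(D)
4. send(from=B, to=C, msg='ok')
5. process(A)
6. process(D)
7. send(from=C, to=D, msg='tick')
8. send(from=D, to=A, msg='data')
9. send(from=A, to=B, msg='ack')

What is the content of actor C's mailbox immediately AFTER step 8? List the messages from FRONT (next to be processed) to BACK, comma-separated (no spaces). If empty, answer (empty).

After 1 (process(A)): A:[] B:[] C:[] D:[]
After 2 (send(from=A, to=B, msg='bye')): A:[] B:[bye] C:[] D:[]
After 3 (process(D)): A:[] B:[bye] C:[] D:[]
After 4 (send(from=B, to=C, msg='ok')): A:[] B:[bye] C:[ok] D:[]
After 5 (process(A)): A:[] B:[bye] C:[ok] D:[]
After 6 (process(D)): A:[] B:[bye] C:[ok] D:[]
After 7 (send(from=C, to=D, msg='tick')): A:[] B:[bye] C:[ok] D:[tick]
After 8 (send(from=D, to=A, msg='data')): A:[data] B:[bye] C:[ok] D:[tick]

ok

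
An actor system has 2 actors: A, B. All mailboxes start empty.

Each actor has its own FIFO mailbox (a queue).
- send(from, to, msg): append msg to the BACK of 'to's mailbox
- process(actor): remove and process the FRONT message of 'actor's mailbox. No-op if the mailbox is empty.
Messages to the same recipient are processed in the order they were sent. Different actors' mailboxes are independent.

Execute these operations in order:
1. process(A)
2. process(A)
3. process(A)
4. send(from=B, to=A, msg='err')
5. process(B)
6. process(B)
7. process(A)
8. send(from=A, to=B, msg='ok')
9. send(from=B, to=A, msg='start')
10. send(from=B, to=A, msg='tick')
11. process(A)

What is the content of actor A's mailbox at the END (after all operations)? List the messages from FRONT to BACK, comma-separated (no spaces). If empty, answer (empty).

After 1 (process(A)): A:[] B:[]
After 2 (process(A)): A:[] B:[]
After 3 (process(A)): A:[] B:[]
After 4 (send(from=B, to=A, msg='err')): A:[err] B:[]
After 5 (process(B)): A:[err] B:[]
After 6 (process(B)): A:[err] B:[]
After 7 (process(A)): A:[] B:[]
After 8 (send(from=A, to=B, msg='ok')): A:[] B:[ok]
After 9 (send(from=B, to=A, msg='start')): A:[start] B:[ok]
After 10 (send(from=B, to=A, msg='tick')): A:[start,tick] B:[ok]
After 11 (process(A)): A:[tick] B:[ok]

Answer: tick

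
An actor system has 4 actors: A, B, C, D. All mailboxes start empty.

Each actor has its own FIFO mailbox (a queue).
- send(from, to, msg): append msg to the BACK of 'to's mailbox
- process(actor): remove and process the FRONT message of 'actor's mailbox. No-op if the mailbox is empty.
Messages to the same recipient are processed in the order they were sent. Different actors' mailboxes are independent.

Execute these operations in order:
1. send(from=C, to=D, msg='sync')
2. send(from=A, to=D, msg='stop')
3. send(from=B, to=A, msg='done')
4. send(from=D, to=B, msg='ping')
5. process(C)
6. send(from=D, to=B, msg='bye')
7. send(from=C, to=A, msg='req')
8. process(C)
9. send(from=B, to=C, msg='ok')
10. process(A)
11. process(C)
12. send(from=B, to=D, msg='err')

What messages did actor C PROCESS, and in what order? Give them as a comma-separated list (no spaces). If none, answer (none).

Answer: ok

Derivation:
After 1 (send(from=C, to=D, msg='sync')): A:[] B:[] C:[] D:[sync]
After 2 (send(from=A, to=D, msg='stop')): A:[] B:[] C:[] D:[sync,stop]
After 3 (send(from=B, to=A, msg='done')): A:[done] B:[] C:[] D:[sync,stop]
After 4 (send(from=D, to=B, msg='ping')): A:[done] B:[ping] C:[] D:[sync,stop]
After 5 (process(C)): A:[done] B:[ping] C:[] D:[sync,stop]
After 6 (send(from=D, to=B, msg='bye')): A:[done] B:[ping,bye] C:[] D:[sync,stop]
After 7 (send(from=C, to=A, msg='req')): A:[done,req] B:[ping,bye] C:[] D:[sync,stop]
After 8 (process(C)): A:[done,req] B:[ping,bye] C:[] D:[sync,stop]
After 9 (send(from=B, to=C, msg='ok')): A:[done,req] B:[ping,bye] C:[ok] D:[sync,stop]
After 10 (process(A)): A:[req] B:[ping,bye] C:[ok] D:[sync,stop]
After 11 (process(C)): A:[req] B:[ping,bye] C:[] D:[sync,stop]
After 12 (send(from=B, to=D, msg='err')): A:[req] B:[ping,bye] C:[] D:[sync,stop,err]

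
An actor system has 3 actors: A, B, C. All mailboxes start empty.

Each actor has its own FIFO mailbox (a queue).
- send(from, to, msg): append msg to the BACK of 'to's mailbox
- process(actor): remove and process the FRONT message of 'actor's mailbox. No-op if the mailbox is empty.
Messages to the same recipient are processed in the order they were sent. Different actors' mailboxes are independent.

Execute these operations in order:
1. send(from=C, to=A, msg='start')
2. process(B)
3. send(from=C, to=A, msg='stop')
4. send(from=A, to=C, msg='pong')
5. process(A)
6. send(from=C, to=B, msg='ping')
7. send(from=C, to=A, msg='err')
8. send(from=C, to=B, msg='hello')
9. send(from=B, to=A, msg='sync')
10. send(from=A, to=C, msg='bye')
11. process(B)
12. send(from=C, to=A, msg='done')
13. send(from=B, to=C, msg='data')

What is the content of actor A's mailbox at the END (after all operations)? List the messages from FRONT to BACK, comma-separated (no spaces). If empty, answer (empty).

After 1 (send(from=C, to=A, msg='start')): A:[start] B:[] C:[]
After 2 (process(B)): A:[start] B:[] C:[]
After 3 (send(from=C, to=A, msg='stop')): A:[start,stop] B:[] C:[]
After 4 (send(from=A, to=C, msg='pong')): A:[start,stop] B:[] C:[pong]
After 5 (process(A)): A:[stop] B:[] C:[pong]
After 6 (send(from=C, to=B, msg='ping')): A:[stop] B:[ping] C:[pong]
After 7 (send(from=C, to=A, msg='err')): A:[stop,err] B:[ping] C:[pong]
After 8 (send(from=C, to=B, msg='hello')): A:[stop,err] B:[ping,hello] C:[pong]
After 9 (send(from=B, to=A, msg='sync')): A:[stop,err,sync] B:[ping,hello] C:[pong]
After 10 (send(from=A, to=C, msg='bye')): A:[stop,err,sync] B:[ping,hello] C:[pong,bye]
After 11 (process(B)): A:[stop,err,sync] B:[hello] C:[pong,bye]
After 12 (send(from=C, to=A, msg='done')): A:[stop,err,sync,done] B:[hello] C:[pong,bye]
After 13 (send(from=B, to=C, msg='data')): A:[stop,err,sync,done] B:[hello] C:[pong,bye,data]

Answer: stop,err,sync,done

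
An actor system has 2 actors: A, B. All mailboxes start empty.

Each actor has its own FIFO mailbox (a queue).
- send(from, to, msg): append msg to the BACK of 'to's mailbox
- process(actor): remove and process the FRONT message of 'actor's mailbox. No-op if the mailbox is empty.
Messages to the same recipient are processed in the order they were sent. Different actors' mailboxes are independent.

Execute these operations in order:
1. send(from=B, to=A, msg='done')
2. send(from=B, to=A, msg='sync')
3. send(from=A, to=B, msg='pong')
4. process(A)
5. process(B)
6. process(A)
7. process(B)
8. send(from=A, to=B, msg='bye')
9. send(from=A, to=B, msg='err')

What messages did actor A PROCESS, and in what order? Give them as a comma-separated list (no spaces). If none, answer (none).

Answer: done,sync

Derivation:
After 1 (send(from=B, to=A, msg='done')): A:[done] B:[]
After 2 (send(from=B, to=A, msg='sync')): A:[done,sync] B:[]
After 3 (send(from=A, to=B, msg='pong')): A:[done,sync] B:[pong]
After 4 (process(A)): A:[sync] B:[pong]
After 5 (process(B)): A:[sync] B:[]
After 6 (process(A)): A:[] B:[]
After 7 (process(B)): A:[] B:[]
After 8 (send(from=A, to=B, msg='bye')): A:[] B:[bye]
After 9 (send(from=A, to=B, msg='err')): A:[] B:[bye,err]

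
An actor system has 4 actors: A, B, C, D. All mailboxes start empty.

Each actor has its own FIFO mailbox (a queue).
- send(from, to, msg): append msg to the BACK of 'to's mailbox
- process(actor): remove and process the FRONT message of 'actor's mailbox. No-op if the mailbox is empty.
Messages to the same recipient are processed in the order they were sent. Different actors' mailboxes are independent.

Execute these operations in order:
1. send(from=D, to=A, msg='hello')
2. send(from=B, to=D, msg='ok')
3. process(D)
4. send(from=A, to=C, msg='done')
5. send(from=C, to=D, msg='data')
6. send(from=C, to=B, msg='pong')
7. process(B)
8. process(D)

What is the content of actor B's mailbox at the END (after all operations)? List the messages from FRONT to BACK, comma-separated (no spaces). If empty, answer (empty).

Answer: (empty)

Derivation:
After 1 (send(from=D, to=A, msg='hello')): A:[hello] B:[] C:[] D:[]
After 2 (send(from=B, to=D, msg='ok')): A:[hello] B:[] C:[] D:[ok]
After 3 (process(D)): A:[hello] B:[] C:[] D:[]
After 4 (send(from=A, to=C, msg='done')): A:[hello] B:[] C:[done] D:[]
After 5 (send(from=C, to=D, msg='data')): A:[hello] B:[] C:[done] D:[data]
After 6 (send(from=C, to=B, msg='pong')): A:[hello] B:[pong] C:[done] D:[data]
After 7 (process(B)): A:[hello] B:[] C:[done] D:[data]
After 8 (process(D)): A:[hello] B:[] C:[done] D:[]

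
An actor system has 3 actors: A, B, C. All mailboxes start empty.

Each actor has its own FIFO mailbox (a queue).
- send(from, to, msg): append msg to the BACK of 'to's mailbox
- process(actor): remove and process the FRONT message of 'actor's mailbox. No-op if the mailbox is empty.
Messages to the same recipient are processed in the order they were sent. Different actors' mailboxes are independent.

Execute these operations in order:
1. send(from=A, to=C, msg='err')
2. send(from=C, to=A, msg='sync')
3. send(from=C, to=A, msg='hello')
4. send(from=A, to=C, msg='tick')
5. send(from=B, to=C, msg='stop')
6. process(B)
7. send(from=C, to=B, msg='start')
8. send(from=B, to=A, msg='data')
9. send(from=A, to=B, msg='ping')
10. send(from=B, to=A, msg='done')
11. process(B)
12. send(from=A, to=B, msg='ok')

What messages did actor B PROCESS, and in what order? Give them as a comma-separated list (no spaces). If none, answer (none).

After 1 (send(from=A, to=C, msg='err')): A:[] B:[] C:[err]
After 2 (send(from=C, to=A, msg='sync')): A:[sync] B:[] C:[err]
After 3 (send(from=C, to=A, msg='hello')): A:[sync,hello] B:[] C:[err]
After 4 (send(from=A, to=C, msg='tick')): A:[sync,hello] B:[] C:[err,tick]
After 5 (send(from=B, to=C, msg='stop')): A:[sync,hello] B:[] C:[err,tick,stop]
After 6 (process(B)): A:[sync,hello] B:[] C:[err,tick,stop]
After 7 (send(from=C, to=B, msg='start')): A:[sync,hello] B:[start] C:[err,tick,stop]
After 8 (send(from=B, to=A, msg='data')): A:[sync,hello,data] B:[start] C:[err,tick,stop]
After 9 (send(from=A, to=B, msg='ping')): A:[sync,hello,data] B:[start,ping] C:[err,tick,stop]
After 10 (send(from=B, to=A, msg='done')): A:[sync,hello,data,done] B:[start,ping] C:[err,tick,stop]
After 11 (process(B)): A:[sync,hello,data,done] B:[ping] C:[err,tick,stop]
After 12 (send(from=A, to=B, msg='ok')): A:[sync,hello,data,done] B:[ping,ok] C:[err,tick,stop]

Answer: start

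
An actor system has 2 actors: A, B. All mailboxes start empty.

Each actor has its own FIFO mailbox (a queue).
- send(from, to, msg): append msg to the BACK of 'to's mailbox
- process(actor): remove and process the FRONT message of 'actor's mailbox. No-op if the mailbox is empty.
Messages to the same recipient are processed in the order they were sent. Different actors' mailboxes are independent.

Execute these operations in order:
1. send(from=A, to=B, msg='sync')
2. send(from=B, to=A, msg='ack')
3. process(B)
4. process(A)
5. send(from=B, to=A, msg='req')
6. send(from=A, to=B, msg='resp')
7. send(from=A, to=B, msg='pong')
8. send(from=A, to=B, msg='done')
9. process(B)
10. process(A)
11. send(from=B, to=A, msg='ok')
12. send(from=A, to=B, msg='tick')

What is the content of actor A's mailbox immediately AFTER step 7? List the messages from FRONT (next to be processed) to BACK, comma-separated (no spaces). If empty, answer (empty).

After 1 (send(from=A, to=B, msg='sync')): A:[] B:[sync]
After 2 (send(from=B, to=A, msg='ack')): A:[ack] B:[sync]
After 3 (process(B)): A:[ack] B:[]
After 4 (process(A)): A:[] B:[]
After 5 (send(from=B, to=A, msg='req')): A:[req] B:[]
After 6 (send(from=A, to=B, msg='resp')): A:[req] B:[resp]
After 7 (send(from=A, to=B, msg='pong')): A:[req] B:[resp,pong]

req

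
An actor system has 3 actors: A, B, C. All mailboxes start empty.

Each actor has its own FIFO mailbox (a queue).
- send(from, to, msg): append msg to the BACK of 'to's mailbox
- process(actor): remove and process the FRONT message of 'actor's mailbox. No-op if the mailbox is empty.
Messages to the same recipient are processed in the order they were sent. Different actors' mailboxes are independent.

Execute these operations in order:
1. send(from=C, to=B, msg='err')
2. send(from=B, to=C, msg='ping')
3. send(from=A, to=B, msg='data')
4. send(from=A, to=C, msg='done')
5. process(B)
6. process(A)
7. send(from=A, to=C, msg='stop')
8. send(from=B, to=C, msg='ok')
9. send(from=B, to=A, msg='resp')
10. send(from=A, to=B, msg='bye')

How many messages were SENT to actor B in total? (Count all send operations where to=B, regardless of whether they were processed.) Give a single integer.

After 1 (send(from=C, to=B, msg='err')): A:[] B:[err] C:[]
After 2 (send(from=B, to=C, msg='ping')): A:[] B:[err] C:[ping]
After 3 (send(from=A, to=B, msg='data')): A:[] B:[err,data] C:[ping]
After 4 (send(from=A, to=C, msg='done')): A:[] B:[err,data] C:[ping,done]
After 5 (process(B)): A:[] B:[data] C:[ping,done]
After 6 (process(A)): A:[] B:[data] C:[ping,done]
After 7 (send(from=A, to=C, msg='stop')): A:[] B:[data] C:[ping,done,stop]
After 8 (send(from=B, to=C, msg='ok')): A:[] B:[data] C:[ping,done,stop,ok]
After 9 (send(from=B, to=A, msg='resp')): A:[resp] B:[data] C:[ping,done,stop,ok]
After 10 (send(from=A, to=B, msg='bye')): A:[resp] B:[data,bye] C:[ping,done,stop,ok]

Answer: 3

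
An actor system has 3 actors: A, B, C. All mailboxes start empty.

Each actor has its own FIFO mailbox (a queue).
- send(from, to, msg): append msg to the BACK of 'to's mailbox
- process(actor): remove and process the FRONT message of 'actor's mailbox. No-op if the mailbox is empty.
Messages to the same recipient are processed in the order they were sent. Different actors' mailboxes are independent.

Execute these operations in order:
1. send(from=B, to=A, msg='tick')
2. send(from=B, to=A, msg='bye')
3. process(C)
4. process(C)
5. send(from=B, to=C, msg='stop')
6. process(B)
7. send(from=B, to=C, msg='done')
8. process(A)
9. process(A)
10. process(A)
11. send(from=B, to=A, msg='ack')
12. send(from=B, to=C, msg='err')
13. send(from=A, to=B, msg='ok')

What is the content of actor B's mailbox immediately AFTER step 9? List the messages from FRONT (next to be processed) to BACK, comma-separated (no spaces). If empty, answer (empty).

After 1 (send(from=B, to=A, msg='tick')): A:[tick] B:[] C:[]
After 2 (send(from=B, to=A, msg='bye')): A:[tick,bye] B:[] C:[]
After 3 (process(C)): A:[tick,bye] B:[] C:[]
After 4 (process(C)): A:[tick,bye] B:[] C:[]
After 5 (send(from=B, to=C, msg='stop')): A:[tick,bye] B:[] C:[stop]
After 6 (process(B)): A:[tick,bye] B:[] C:[stop]
After 7 (send(from=B, to=C, msg='done')): A:[tick,bye] B:[] C:[stop,done]
After 8 (process(A)): A:[bye] B:[] C:[stop,done]
After 9 (process(A)): A:[] B:[] C:[stop,done]

(empty)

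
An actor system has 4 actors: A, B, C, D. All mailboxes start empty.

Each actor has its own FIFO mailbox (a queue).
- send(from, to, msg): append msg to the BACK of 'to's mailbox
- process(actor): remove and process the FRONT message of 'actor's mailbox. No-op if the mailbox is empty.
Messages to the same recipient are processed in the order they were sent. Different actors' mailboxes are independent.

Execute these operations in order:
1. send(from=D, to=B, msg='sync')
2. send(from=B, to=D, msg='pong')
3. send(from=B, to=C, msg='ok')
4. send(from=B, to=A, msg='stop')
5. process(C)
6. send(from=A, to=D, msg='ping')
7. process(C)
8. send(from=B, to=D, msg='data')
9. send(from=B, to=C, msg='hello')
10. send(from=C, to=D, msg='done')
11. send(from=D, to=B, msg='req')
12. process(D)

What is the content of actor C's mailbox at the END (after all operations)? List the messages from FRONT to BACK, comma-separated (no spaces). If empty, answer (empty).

Answer: hello

Derivation:
After 1 (send(from=D, to=B, msg='sync')): A:[] B:[sync] C:[] D:[]
After 2 (send(from=B, to=D, msg='pong')): A:[] B:[sync] C:[] D:[pong]
After 3 (send(from=B, to=C, msg='ok')): A:[] B:[sync] C:[ok] D:[pong]
After 4 (send(from=B, to=A, msg='stop')): A:[stop] B:[sync] C:[ok] D:[pong]
After 5 (process(C)): A:[stop] B:[sync] C:[] D:[pong]
After 6 (send(from=A, to=D, msg='ping')): A:[stop] B:[sync] C:[] D:[pong,ping]
After 7 (process(C)): A:[stop] B:[sync] C:[] D:[pong,ping]
After 8 (send(from=B, to=D, msg='data')): A:[stop] B:[sync] C:[] D:[pong,ping,data]
After 9 (send(from=B, to=C, msg='hello')): A:[stop] B:[sync] C:[hello] D:[pong,ping,data]
After 10 (send(from=C, to=D, msg='done')): A:[stop] B:[sync] C:[hello] D:[pong,ping,data,done]
After 11 (send(from=D, to=B, msg='req')): A:[stop] B:[sync,req] C:[hello] D:[pong,ping,data,done]
After 12 (process(D)): A:[stop] B:[sync,req] C:[hello] D:[ping,data,done]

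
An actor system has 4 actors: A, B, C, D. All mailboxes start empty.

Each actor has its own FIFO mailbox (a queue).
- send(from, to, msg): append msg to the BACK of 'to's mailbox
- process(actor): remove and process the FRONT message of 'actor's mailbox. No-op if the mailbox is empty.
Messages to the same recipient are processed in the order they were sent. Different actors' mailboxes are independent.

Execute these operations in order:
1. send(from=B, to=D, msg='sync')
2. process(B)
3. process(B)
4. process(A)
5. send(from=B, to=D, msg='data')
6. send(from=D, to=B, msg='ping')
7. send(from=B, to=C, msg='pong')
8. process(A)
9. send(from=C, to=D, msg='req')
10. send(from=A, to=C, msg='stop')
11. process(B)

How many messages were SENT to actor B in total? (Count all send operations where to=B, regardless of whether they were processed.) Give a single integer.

After 1 (send(from=B, to=D, msg='sync')): A:[] B:[] C:[] D:[sync]
After 2 (process(B)): A:[] B:[] C:[] D:[sync]
After 3 (process(B)): A:[] B:[] C:[] D:[sync]
After 4 (process(A)): A:[] B:[] C:[] D:[sync]
After 5 (send(from=B, to=D, msg='data')): A:[] B:[] C:[] D:[sync,data]
After 6 (send(from=D, to=B, msg='ping')): A:[] B:[ping] C:[] D:[sync,data]
After 7 (send(from=B, to=C, msg='pong')): A:[] B:[ping] C:[pong] D:[sync,data]
After 8 (process(A)): A:[] B:[ping] C:[pong] D:[sync,data]
After 9 (send(from=C, to=D, msg='req')): A:[] B:[ping] C:[pong] D:[sync,data,req]
After 10 (send(from=A, to=C, msg='stop')): A:[] B:[ping] C:[pong,stop] D:[sync,data,req]
After 11 (process(B)): A:[] B:[] C:[pong,stop] D:[sync,data,req]

Answer: 1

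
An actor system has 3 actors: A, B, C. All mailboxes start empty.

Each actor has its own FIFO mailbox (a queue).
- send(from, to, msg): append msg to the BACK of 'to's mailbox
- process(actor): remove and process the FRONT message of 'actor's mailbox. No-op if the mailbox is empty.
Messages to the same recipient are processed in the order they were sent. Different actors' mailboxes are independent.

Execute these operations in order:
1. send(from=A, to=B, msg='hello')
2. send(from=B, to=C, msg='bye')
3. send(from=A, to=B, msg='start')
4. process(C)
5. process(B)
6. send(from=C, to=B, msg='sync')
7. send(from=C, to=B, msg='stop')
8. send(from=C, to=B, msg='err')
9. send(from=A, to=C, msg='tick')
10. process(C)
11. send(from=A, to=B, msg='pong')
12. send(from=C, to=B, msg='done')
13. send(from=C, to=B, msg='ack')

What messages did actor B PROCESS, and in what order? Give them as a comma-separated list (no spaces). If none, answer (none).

Answer: hello

Derivation:
After 1 (send(from=A, to=B, msg='hello')): A:[] B:[hello] C:[]
After 2 (send(from=B, to=C, msg='bye')): A:[] B:[hello] C:[bye]
After 3 (send(from=A, to=B, msg='start')): A:[] B:[hello,start] C:[bye]
After 4 (process(C)): A:[] B:[hello,start] C:[]
After 5 (process(B)): A:[] B:[start] C:[]
After 6 (send(from=C, to=B, msg='sync')): A:[] B:[start,sync] C:[]
After 7 (send(from=C, to=B, msg='stop')): A:[] B:[start,sync,stop] C:[]
After 8 (send(from=C, to=B, msg='err')): A:[] B:[start,sync,stop,err] C:[]
After 9 (send(from=A, to=C, msg='tick')): A:[] B:[start,sync,stop,err] C:[tick]
After 10 (process(C)): A:[] B:[start,sync,stop,err] C:[]
After 11 (send(from=A, to=B, msg='pong')): A:[] B:[start,sync,stop,err,pong] C:[]
After 12 (send(from=C, to=B, msg='done')): A:[] B:[start,sync,stop,err,pong,done] C:[]
After 13 (send(from=C, to=B, msg='ack')): A:[] B:[start,sync,stop,err,pong,done,ack] C:[]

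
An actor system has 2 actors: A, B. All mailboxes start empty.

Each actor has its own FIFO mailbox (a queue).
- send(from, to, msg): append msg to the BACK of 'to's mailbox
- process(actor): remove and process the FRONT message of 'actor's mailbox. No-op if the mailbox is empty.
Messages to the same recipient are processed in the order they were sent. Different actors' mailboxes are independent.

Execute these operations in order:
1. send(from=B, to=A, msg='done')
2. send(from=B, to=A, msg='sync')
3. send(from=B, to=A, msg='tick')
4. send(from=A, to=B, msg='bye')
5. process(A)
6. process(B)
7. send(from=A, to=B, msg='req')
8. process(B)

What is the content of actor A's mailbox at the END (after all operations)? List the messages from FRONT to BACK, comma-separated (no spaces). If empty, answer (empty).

After 1 (send(from=B, to=A, msg='done')): A:[done] B:[]
After 2 (send(from=B, to=A, msg='sync')): A:[done,sync] B:[]
After 3 (send(from=B, to=A, msg='tick')): A:[done,sync,tick] B:[]
After 4 (send(from=A, to=B, msg='bye')): A:[done,sync,tick] B:[bye]
After 5 (process(A)): A:[sync,tick] B:[bye]
After 6 (process(B)): A:[sync,tick] B:[]
After 7 (send(from=A, to=B, msg='req')): A:[sync,tick] B:[req]
After 8 (process(B)): A:[sync,tick] B:[]

Answer: sync,tick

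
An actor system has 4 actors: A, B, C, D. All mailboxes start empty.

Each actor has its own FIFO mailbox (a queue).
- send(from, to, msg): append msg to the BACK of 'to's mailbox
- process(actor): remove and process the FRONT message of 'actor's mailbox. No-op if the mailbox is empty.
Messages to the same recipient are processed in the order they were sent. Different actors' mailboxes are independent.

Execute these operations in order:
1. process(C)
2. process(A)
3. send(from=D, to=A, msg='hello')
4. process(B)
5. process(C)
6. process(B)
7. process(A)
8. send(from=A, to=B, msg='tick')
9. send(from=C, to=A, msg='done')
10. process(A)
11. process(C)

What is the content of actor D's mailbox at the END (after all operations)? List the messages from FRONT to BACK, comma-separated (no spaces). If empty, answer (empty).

Answer: (empty)

Derivation:
After 1 (process(C)): A:[] B:[] C:[] D:[]
After 2 (process(A)): A:[] B:[] C:[] D:[]
After 3 (send(from=D, to=A, msg='hello')): A:[hello] B:[] C:[] D:[]
After 4 (process(B)): A:[hello] B:[] C:[] D:[]
After 5 (process(C)): A:[hello] B:[] C:[] D:[]
After 6 (process(B)): A:[hello] B:[] C:[] D:[]
After 7 (process(A)): A:[] B:[] C:[] D:[]
After 8 (send(from=A, to=B, msg='tick')): A:[] B:[tick] C:[] D:[]
After 9 (send(from=C, to=A, msg='done')): A:[done] B:[tick] C:[] D:[]
After 10 (process(A)): A:[] B:[tick] C:[] D:[]
After 11 (process(C)): A:[] B:[tick] C:[] D:[]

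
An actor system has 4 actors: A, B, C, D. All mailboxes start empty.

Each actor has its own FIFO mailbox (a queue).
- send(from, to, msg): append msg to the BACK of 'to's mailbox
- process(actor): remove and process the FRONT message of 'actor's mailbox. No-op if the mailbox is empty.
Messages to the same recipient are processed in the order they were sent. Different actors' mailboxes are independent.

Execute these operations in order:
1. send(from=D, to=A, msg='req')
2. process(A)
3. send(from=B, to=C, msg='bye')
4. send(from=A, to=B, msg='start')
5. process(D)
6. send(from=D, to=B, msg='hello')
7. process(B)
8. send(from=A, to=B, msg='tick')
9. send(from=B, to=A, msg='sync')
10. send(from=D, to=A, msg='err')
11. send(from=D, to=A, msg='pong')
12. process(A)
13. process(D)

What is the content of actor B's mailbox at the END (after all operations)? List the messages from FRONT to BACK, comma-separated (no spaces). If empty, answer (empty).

After 1 (send(from=D, to=A, msg='req')): A:[req] B:[] C:[] D:[]
After 2 (process(A)): A:[] B:[] C:[] D:[]
After 3 (send(from=B, to=C, msg='bye')): A:[] B:[] C:[bye] D:[]
After 4 (send(from=A, to=B, msg='start')): A:[] B:[start] C:[bye] D:[]
After 5 (process(D)): A:[] B:[start] C:[bye] D:[]
After 6 (send(from=D, to=B, msg='hello')): A:[] B:[start,hello] C:[bye] D:[]
After 7 (process(B)): A:[] B:[hello] C:[bye] D:[]
After 8 (send(from=A, to=B, msg='tick')): A:[] B:[hello,tick] C:[bye] D:[]
After 9 (send(from=B, to=A, msg='sync')): A:[sync] B:[hello,tick] C:[bye] D:[]
After 10 (send(from=D, to=A, msg='err')): A:[sync,err] B:[hello,tick] C:[bye] D:[]
After 11 (send(from=D, to=A, msg='pong')): A:[sync,err,pong] B:[hello,tick] C:[bye] D:[]
After 12 (process(A)): A:[err,pong] B:[hello,tick] C:[bye] D:[]
After 13 (process(D)): A:[err,pong] B:[hello,tick] C:[bye] D:[]

Answer: hello,tick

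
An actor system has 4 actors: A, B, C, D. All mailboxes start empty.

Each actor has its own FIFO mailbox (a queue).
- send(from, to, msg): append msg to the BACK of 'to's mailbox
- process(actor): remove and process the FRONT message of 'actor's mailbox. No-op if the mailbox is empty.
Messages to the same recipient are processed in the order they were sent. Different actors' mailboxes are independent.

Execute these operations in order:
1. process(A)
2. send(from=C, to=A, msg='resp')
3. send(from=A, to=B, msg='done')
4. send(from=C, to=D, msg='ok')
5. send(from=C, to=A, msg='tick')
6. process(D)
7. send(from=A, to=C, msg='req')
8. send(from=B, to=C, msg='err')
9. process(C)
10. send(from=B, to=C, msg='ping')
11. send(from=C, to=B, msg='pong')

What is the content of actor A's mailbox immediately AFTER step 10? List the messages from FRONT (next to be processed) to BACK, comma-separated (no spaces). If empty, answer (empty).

After 1 (process(A)): A:[] B:[] C:[] D:[]
After 2 (send(from=C, to=A, msg='resp')): A:[resp] B:[] C:[] D:[]
After 3 (send(from=A, to=B, msg='done')): A:[resp] B:[done] C:[] D:[]
After 4 (send(from=C, to=D, msg='ok')): A:[resp] B:[done] C:[] D:[ok]
After 5 (send(from=C, to=A, msg='tick')): A:[resp,tick] B:[done] C:[] D:[ok]
After 6 (process(D)): A:[resp,tick] B:[done] C:[] D:[]
After 7 (send(from=A, to=C, msg='req')): A:[resp,tick] B:[done] C:[req] D:[]
After 8 (send(from=B, to=C, msg='err')): A:[resp,tick] B:[done] C:[req,err] D:[]
After 9 (process(C)): A:[resp,tick] B:[done] C:[err] D:[]
After 10 (send(from=B, to=C, msg='ping')): A:[resp,tick] B:[done] C:[err,ping] D:[]

resp,tick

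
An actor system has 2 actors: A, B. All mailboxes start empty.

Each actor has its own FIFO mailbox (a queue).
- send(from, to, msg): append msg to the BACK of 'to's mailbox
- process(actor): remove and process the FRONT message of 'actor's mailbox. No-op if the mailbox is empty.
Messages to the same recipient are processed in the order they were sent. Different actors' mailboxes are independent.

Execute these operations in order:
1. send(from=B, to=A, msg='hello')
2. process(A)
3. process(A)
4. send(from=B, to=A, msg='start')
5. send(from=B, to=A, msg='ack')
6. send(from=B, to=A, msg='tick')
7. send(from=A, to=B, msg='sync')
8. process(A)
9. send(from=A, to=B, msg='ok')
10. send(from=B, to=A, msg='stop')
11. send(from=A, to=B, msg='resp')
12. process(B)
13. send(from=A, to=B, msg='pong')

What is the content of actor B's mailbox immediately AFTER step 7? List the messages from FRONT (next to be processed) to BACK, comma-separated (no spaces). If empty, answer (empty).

After 1 (send(from=B, to=A, msg='hello')): A:[hello] B:[]
After 2 (process(A)): A:[] B:[]
After 3 (process(A)): A:[] B:[]
After 4 (send(from=B, to=A, msg='start')): A:[start] B:[]
After 5 (send(from=B, to=A, msg='ack')): A:[start,ack] B:[]
After 6 (send(from=B, to=A, msg='tick')): A:[start,ack,tick] B:[]
After 7 (send(from=A, to=B, msg='sync')): A:[start,ack,tick] B:[sync]

sync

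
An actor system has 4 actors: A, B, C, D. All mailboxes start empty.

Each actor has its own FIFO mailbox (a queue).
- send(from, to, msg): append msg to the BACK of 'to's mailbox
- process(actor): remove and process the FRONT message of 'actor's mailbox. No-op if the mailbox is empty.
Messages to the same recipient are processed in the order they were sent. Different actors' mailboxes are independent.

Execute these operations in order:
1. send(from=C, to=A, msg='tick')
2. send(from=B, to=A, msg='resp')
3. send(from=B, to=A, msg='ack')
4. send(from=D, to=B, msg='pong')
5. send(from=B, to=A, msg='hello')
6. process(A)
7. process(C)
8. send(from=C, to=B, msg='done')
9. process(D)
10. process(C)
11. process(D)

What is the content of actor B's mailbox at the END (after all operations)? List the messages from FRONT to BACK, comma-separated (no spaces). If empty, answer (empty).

After 1 (send(from=C, to=A, msg='tick')): A:[tick] B:[] C:[] D:[]
After 2 (send(from=B, to=A, msg='resp')): A:[tick,resp] B:[] C:[] D:[]
After 3 (send(from=B, to=A, msg='ack')): A:[tick,resp,ack] B:[] C:[] D:[]
After 4 (send(from=D, to=B, msg='pong')): A:[tick,resp,ack] B:[pong] C:[] D:[]
After 5 (send(from=B, to=A, msg='hello')): A:[tick,resp,ack,hello] B:[pong] C:[] D:[]
After 6 (process(A)): A:[resp,ack,hello] B:[pong] C:[] D:[]
After 7 (process(C)): A:[resp,ack,hello] B:[pong] C:[] D:[]
After 8 (send(from=C, to=B, msg='done')): A:[resp,ack,hello] B:[pong,done] C:[] D:[]
After 9 (process(D)): A:[resp,ack,hello] B:[pong,done] C:[] D:[]
After 10 (process(C)): A:[resp,ack,hello] B:[pong,done] C:[] D:[]
After 11 (process(D)): A:[resp,ack,hello] B:[pong,done] C:[] D:[]

Answer: pong,done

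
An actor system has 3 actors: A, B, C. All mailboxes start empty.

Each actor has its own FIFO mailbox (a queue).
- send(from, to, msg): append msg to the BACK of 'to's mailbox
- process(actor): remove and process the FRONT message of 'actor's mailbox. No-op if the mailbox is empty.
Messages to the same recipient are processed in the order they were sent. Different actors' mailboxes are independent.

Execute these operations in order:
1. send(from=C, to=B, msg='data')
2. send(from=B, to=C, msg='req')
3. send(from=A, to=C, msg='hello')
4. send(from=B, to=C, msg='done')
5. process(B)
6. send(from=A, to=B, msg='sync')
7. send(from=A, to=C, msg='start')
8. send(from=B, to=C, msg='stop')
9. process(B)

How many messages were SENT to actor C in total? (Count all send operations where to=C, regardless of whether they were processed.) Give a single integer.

Answer: 5

Derivation:
After 1 (send(from=C, to=B, msg='data')): A:[] B:[data] C:[]
After 2 (send(from=B, to=C, msg='req')): A:[] B:[data] C:[req]
After 3 (send(from=A, to=C, msg='hello')): A:[] B:[data] C:[req,hello]
After 4 (send(from=B, to=C, msg='done')): A:[] B:[data] C:[req,hello,done]
After 5 (process(B)): A:[] B:[] C:[req,hello,done]
After 6 (send(from=A, to=B, msg='sync')): A:[] B:[sync] C:[req,hello,done]
After 7 (send(from=A, to=C, msg='start')): A:[] B:[sync] C:[req,hello,done,start]
After 8 (send(from=B, to=C, msg='stop')): A:[] B:[sync] C:[req,hello,done,start,stop]
After 9 (process(B)): A:[] B:[] C:[req,hello,done,start,stop]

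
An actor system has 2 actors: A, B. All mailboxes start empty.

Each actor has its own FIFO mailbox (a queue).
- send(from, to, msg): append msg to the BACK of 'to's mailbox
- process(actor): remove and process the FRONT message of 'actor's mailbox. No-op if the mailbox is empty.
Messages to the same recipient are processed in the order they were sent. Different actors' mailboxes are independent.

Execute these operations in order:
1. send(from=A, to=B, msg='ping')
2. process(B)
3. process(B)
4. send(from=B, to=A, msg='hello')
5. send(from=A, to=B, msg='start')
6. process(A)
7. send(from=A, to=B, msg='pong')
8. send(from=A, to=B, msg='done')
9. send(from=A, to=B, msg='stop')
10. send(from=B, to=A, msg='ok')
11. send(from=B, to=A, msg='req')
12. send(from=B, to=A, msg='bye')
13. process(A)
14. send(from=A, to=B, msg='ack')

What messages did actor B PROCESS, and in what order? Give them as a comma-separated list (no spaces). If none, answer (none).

After 1 (send(from=A, to=B, msg='ping')): A:[] B:[ping]
After 2 (process(B)): A:[] B:[]
After 3 (process(B)): A:[] B:[]
After 4 (send(from=B, to=A, msg='hello')): A:[hello] B:[]
After 5 (send(from=A, to=B, msg='start')): A:[hello] B:[start]
After 6 (process(A)): A:[] B:[start]
After 7 (send(from=A, to=B, msg='pong')): A:[] B:[start,pong]
After 8 (send(from=A, to=B, msg='done')): A:[] B:[start,pong,done]
After 9 (send(from=A, to=B, msg='stop')): A:[] B:[start,pong,done,stop]
After 10 (send(from=B, to=A, msg='ok')): A:[ok] B:[start,pong,done,stop]
After 11 (send(from=B, to=A, msg='req')): A:[ok,req] B:[start,pong,done,stop]
After 12 (send(from=B, to=A, msg='bye')): A:[ok,req,bye] B:[start,pong,done,stop]
After 13 (process(A)): A:[req,bye] B:[start,pong,done,stop]
After 14 (send(from=A, to=B, msg='ack')): A:[req,bye] B:[start,pong,done,stop,ack]

Answer: ping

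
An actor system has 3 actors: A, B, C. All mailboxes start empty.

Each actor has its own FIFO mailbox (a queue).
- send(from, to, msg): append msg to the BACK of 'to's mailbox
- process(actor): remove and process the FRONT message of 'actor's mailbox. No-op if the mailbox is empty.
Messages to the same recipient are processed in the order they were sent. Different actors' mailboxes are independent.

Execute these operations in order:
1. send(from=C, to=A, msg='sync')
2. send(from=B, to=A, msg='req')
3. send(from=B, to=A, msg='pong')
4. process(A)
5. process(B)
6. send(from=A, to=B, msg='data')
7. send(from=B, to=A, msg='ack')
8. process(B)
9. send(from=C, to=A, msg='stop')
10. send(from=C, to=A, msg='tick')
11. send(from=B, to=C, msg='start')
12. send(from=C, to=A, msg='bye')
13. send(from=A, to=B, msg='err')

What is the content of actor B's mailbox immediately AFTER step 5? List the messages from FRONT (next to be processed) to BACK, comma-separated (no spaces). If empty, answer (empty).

After 1 (send(from=C, to=A, msg='sync')): A:[sync] B:[] C:[]
After 2 (send(from=B, to=A, msg='req')): A:[sync,req] B:[] C:[]
After 3 (send(from=B, to=A, msg='pong')): A:[sync,req,pong] B:[] C:[]
After 4 (process(A)): A:[req,pong] B:[] C:[]
After 5 (process(B)): A:[req,pong] B:[] C:[]

(empty)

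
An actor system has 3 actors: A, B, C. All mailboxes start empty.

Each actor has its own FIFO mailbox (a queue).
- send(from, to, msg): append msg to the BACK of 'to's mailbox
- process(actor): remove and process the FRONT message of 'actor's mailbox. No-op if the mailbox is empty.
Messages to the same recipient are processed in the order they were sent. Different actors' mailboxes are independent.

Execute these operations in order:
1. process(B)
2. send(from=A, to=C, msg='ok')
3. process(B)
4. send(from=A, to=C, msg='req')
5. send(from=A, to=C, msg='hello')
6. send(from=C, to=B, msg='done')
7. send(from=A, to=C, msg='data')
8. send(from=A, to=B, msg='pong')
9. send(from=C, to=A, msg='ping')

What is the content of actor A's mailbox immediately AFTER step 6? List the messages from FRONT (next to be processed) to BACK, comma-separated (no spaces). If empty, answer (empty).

After 1 (process(B)): A:[] B:[] C:[]
After 2 (send(from=A, to=C, msg='ok')): A:[] B:[] C:[ok]
After 3 (process(B)): A:[] B:[] C:[ok]
After 4 (send(from=A, to=C, msg='req')): A:[] B:[] C:[ok,req]
After 5 (send(from=A, to=C, msg='hello')): A:[] B:[] C:[ok,req,hello]
After 6 (send(from=C, to=B, msg='done')): A:[] B:[done] C:[ok,req,hello]

(empty)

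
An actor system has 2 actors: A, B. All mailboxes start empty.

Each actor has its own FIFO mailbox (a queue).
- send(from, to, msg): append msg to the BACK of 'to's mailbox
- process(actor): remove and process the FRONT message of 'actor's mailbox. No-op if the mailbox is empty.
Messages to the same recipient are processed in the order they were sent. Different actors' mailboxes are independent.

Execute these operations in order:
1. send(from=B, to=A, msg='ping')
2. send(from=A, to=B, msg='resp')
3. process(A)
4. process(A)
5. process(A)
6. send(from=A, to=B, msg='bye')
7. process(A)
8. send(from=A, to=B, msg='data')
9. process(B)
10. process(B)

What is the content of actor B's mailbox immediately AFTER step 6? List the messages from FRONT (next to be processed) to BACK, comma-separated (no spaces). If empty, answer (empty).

After 1 (send(from=B, to=A, msg='ping')): A:[ping] B:[]
After 2 (send(from=A, to=B, msg='resp')): A:[ping] B:[resp]
After 3 (process(A)): A:[] B:[resp]
After 4 (process(A)): A:[] B:[resp]
After 5 (process(A)): A:[] B:[resp]
After 6 (send(from=A, to=B, msg='bye')): A:[] B:[resp,bye]

resp,bye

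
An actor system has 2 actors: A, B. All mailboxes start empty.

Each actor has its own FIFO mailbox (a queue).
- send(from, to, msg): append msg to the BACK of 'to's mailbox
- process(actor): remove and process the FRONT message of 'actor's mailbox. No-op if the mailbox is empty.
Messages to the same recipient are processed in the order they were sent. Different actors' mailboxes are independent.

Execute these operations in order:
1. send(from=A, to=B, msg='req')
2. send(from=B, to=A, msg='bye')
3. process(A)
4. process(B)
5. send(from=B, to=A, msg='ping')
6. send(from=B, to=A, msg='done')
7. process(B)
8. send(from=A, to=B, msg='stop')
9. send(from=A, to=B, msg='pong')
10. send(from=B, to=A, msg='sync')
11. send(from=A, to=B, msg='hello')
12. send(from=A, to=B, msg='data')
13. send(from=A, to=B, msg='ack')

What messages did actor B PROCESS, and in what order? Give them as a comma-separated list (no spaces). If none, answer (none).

After 1 (send(from=A, to=B, msg='req')): A:[] B:[req]
After 2 (send(from=B, to=A, msg='bye')): A:[bye] B:[req]
After 3 (process(A)): A:[] B:[req]
After 4 (process(B)): A:[] B:[]
After 5 (send(from=B, to=A, msg='ping')): A:[ping] B:[]
After 6 (send(from=B, to=A, msg='done')): A:[ping,done] B:[]
After 7 (process(B)): A:[ping,done] B:[]
After 8 (send(from=A, to=B, msg='stop')): A:[ping,done] B:[stop]
After 9 (send(from=A, to=B, msg='pong')): A:[ping,done] B:[stop,pong]
After 10 (send(from=B, to=A, msg='sync')): A:[ping,done,sync] B:[stop,pong]
After 11 (send(from=A, to=B, msg='hello')): A:[ping,done,sync] B:[stop,pong,hello]
After 12 (send(from=A, to=B, msg='data')): A:[ping,done,sync] B:[stop,pong,hello,data]
After 13 (send(from=A, to=B, msg='ack')): A:[ping,done,sync] B:[stop,pong,hello,data,ack]

Answer: req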